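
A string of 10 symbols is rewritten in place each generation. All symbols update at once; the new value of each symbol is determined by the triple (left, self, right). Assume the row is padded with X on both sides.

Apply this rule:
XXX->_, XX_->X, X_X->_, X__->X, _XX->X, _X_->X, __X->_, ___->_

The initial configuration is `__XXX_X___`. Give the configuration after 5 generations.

X_X_X_XX__
X_X_X_XXX_
X_X_X_X_X_
X_X_X_X_X_  (fixed point — unchanged through generation 5)

X_X_X_X_X_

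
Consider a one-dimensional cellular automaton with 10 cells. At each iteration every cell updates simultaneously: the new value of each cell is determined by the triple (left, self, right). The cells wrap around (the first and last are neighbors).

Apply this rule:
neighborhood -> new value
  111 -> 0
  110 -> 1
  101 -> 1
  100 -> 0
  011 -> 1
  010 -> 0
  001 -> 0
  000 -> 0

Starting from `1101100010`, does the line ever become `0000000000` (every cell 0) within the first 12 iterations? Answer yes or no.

yes

iteration 1: 1111100001
iteration 2: 0000100001
iteration 3: 0000000000
all cells are 0 at iteration 3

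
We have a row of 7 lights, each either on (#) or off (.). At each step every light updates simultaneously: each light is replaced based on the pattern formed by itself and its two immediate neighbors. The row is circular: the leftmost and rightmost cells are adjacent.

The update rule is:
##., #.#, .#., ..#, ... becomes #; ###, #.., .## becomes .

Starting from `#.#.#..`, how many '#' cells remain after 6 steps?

#####.#
....##.
####.#.
...####
.##...#
#.#.###
count of #: 5

5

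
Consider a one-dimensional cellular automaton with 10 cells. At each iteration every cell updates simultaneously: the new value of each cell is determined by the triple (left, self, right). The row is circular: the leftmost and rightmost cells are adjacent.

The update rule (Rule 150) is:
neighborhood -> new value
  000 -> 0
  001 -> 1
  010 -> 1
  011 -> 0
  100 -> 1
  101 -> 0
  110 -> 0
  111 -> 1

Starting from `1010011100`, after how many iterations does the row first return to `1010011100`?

6

1011101011
0001001001
1011111111
0001111111
1010111110
1010011100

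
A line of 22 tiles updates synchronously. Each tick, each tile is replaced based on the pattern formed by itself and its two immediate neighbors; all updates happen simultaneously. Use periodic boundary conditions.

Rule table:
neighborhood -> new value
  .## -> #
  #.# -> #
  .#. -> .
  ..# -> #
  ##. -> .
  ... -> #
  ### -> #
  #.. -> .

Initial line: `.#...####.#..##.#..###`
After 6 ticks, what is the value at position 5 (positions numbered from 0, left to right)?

.

#..#####.#..##.#..###.
..#####.#..##.#..###.#
.#####.#..##.#..###.#.
#####.#..##.#..###.#..
####.#..##.#..###.#..#
###.#..##.#..###.#..##
position 5 holds .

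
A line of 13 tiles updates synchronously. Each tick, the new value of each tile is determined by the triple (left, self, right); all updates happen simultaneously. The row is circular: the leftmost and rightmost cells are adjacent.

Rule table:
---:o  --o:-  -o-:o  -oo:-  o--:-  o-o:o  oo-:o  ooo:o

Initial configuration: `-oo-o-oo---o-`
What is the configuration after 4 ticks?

o-o--oooooooo

tick 1: --oooo-o-o-o-
tick 2: o--ooooooooo-
tick 3: o---ooooooooo
tick 4: o-o--oooooooo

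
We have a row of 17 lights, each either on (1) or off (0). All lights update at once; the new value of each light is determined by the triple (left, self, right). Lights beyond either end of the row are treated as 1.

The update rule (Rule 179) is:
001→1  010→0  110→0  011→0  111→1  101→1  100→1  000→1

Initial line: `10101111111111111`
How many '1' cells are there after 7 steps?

01010111111111111
10101011111111111
01010101111111111
10101010111111111
01010101011111111
10101010101111111
01010101010111111
count of 1: 11

11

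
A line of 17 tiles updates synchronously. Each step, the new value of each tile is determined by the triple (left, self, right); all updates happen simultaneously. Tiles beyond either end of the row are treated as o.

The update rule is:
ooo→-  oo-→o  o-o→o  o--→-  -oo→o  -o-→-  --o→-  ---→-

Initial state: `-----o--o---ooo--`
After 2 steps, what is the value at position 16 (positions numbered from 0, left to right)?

-

step 1: ------------o-o--
step 2: -------------o---
position 16 holds -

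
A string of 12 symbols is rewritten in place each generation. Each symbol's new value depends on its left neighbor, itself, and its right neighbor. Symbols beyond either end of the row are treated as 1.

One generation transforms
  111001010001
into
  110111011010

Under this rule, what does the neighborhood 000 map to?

At position 9 the neighborhood is 000; the next row has 0 there.

0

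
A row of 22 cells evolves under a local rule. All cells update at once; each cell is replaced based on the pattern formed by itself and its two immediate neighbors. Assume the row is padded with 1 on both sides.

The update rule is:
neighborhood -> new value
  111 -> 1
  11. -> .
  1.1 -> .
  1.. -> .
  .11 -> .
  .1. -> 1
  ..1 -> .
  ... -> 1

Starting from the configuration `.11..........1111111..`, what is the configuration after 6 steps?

.....1111..111..1.1.1.

step 1: ....11111111..11111...
step 2: .11..111111....111..1.
step 3: ......1111..11..1...1.
step 4: .1111..11.......1.1.1.
step 5: ..11......11111.1.1.1.
step 6: .....1111..111..1.1.1.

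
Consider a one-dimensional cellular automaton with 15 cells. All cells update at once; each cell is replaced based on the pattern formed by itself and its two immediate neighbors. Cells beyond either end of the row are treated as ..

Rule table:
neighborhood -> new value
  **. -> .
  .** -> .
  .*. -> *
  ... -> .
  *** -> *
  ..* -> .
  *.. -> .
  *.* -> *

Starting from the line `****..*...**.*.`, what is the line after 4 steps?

......*........

.**...*.....**.
......*........
......*........  (fixed point — unchanged through step 4)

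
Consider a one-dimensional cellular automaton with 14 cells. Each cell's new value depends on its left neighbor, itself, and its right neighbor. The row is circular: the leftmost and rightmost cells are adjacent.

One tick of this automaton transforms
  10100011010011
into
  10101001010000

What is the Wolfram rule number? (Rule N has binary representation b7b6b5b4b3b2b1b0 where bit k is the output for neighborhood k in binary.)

69

position 13: 111 → 0  (bit 7 = 0)
position 0: 110 → 1  (bit 6 = 1)
position 1: 101 → 0  (bit 5 = 0)
position 3: 100 → 0  (bit 4 = 0)
position 6: 011 → 0  (bit 3 = 0)
position 2: 010 → 1  (bit 2 = 1)
position 5: 001 → 0  (bit 1 = 0)
position 4: 000 → 1  (bit 0 = 1)
bits b7..b0 = 01000101 = 69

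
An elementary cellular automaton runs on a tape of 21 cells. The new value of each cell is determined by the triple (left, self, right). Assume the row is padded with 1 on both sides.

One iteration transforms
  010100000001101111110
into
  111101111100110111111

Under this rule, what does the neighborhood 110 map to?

At position 12 the neighborhood is 110; the next row has 1 there.

1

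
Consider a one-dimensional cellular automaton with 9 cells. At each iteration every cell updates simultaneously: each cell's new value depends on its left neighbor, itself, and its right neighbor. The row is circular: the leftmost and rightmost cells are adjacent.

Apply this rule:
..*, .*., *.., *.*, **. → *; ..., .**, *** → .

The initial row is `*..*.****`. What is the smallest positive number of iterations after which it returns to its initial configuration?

3

iteration 1: *****....
iteration 2: ....**..*
iteration 3: *..*.****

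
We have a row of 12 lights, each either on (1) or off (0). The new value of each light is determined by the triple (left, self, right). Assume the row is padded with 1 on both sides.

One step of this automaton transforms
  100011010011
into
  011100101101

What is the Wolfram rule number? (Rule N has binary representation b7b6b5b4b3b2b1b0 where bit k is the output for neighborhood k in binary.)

position 11: 111 → 1  (bit 7 = 1)
position 0: 110 → 0  (bit 6 = 0)
position 6: 101 → 1  (bit 5 = 1)
position 1: 100 → 1  (bit 4 = 1)
position 4: 011 → 0  (bit 3 = 0)
position 7: 010 → 0  (bit 2 = 0)
position 3: 001 → 1  (bit 1 = 1)
position 2: 000 → 1  (bit 0 = 1)
bits b7..b0 = 10110011 = 179

179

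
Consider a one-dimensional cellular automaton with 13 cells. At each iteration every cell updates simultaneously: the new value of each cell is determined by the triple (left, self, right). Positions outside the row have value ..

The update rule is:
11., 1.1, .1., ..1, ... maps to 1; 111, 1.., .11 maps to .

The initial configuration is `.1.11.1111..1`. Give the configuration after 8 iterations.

iteration 1: 111.11...1.11
iteration 2: ..11.1.1111.1
iteration 3: 11.1111...111
iteration 4: .11...1.11..1
iteration 5: 1.1.1111.1.11
iteration 6: 1111...1111.1
iteration 7: ...1.11...111
iteration 8: 11111.1.11..1

11111.1.11..1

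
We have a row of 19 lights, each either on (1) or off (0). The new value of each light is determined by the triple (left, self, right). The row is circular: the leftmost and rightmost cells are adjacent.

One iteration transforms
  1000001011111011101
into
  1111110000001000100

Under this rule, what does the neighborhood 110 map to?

1

At position 0 the neighborhood is 110; the next row has 1 there.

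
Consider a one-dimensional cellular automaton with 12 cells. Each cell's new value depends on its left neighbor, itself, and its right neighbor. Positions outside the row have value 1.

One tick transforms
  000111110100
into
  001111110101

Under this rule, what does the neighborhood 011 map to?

1

At position 3 the neighborhood is 011; the next row has 1 there.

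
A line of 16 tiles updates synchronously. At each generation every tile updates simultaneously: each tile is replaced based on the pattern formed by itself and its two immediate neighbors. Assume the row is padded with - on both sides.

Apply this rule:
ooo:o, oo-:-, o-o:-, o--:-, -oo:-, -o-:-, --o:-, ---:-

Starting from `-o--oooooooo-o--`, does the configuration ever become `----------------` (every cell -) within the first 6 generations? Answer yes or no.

yes

-----oooooo-----
------oooo------
-------oo-------
----------------
all cells are - at generation 4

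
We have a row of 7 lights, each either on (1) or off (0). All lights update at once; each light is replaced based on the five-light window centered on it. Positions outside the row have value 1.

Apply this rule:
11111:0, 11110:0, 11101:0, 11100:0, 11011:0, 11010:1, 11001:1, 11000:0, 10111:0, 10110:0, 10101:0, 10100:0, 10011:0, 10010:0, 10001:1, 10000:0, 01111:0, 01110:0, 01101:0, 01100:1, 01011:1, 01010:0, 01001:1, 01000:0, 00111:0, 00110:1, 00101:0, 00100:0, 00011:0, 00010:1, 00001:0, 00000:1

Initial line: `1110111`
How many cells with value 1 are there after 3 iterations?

2

iteration 1: 0000000
iteration 2: 0011100
iteration 3: 1000010
count of 1: 2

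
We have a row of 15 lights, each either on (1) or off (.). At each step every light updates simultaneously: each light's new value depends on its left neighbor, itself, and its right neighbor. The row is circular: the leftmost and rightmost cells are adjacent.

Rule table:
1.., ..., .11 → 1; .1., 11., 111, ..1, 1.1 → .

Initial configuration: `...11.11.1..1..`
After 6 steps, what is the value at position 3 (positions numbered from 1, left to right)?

1

11.1..1...1..11
....1..11..1.1.
111..1.1.1....1
...1......111.1
11..11111.1....
1.1.1......111.
position 3 holds 1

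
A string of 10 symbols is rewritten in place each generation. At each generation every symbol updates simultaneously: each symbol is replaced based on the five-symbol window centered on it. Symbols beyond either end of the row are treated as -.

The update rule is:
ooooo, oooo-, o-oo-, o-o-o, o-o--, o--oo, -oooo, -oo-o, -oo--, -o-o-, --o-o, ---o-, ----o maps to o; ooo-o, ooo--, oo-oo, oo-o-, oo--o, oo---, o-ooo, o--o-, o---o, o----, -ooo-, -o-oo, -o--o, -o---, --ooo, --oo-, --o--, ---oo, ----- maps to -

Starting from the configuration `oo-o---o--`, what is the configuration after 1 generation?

-o-o--o---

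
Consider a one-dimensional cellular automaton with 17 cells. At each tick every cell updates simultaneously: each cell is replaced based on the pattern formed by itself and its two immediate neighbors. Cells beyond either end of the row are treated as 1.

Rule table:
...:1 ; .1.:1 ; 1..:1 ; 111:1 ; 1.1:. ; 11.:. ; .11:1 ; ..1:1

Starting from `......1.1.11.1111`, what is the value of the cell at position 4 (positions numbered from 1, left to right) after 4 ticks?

1

1111111.1.1..1111
111111..1.1111111
11111.111.1111111
1111..11..1111111
position 4 holds 1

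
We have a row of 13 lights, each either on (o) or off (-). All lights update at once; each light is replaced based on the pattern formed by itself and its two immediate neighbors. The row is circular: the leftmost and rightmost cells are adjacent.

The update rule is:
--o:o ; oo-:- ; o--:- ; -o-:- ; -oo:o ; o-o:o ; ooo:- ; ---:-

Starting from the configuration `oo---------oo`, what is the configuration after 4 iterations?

-------oo----

iteration 1: ----------oo-
iteration 2: ---------oo--
iteration 3: --------oo---
iteration 4: -------oo----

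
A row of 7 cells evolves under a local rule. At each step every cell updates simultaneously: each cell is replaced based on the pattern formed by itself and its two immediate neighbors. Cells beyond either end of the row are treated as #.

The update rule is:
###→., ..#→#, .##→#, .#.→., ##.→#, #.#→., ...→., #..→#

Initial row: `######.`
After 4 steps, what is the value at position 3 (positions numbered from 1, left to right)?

.....#.
#...#..
##.#.##
.#...#.
position 3 holds .

.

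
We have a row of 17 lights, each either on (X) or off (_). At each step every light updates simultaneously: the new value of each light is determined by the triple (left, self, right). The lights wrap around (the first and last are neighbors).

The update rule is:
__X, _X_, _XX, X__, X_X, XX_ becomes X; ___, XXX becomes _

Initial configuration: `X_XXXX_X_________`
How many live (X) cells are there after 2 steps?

8

step 1: XXX__XXXX_______X
step 2: __XXXX__XX_____XX
count of X: 8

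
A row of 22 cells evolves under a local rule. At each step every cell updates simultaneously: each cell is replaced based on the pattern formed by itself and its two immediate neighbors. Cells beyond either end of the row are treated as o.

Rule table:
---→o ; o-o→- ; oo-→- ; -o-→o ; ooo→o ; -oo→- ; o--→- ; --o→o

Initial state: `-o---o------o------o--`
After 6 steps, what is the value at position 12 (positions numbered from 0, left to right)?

-o-ooo-oooooo-oooooo-o
-o--o---oooo---oooo---
-o-oo-oo-oo--oo-oo--oo
-o----------o------o-o
-o-oooooooooo-oooooo--
-o--oooooooo---oooo--o
position 12 holds -

-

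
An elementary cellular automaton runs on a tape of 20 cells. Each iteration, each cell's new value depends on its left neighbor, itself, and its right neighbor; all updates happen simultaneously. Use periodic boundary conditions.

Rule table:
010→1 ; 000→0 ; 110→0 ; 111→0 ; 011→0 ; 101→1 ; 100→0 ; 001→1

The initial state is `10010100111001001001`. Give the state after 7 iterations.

01000011011010001100

00111101000011011010
01000011000100100110
11000100001101101000
00001100010010011001
00010000110110100011
00110001001001100100
01000011011010001100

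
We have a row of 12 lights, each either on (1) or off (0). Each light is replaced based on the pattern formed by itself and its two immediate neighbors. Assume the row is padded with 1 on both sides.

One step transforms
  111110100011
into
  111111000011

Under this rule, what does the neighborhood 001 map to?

0

At position 9 the neighborhood is 001; the next row has 0 there.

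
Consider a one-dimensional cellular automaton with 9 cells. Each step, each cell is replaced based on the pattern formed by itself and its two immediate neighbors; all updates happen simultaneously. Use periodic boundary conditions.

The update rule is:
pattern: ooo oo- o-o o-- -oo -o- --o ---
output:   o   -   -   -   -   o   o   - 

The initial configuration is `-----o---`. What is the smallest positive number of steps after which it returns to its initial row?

----oo---
---o-----
--oo-----
-o-------
oo-------
--------o
-------oo
------o--
-----oo--
----o----
---oo----
--o------
-oo------
o--------
o-------o
-------o-
------oo-
-----o---

18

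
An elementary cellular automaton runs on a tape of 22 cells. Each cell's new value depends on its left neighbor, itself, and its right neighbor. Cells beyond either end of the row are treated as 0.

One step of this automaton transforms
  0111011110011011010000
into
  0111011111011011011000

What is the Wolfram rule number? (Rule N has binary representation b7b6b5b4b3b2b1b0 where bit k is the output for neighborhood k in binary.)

position 2: 111 → 1  (bit 7 = 1)
position 3: 110 → 1  (bit 6 = 1)
position 4: 101 → 0  (bit 5 = 0)
position 9: 100 → 1  (bit 4 = 1)
position 1: 011 → 1  (bit 3 = 1)
position 17: 010 → 1  (bit 2 = 1)
position 0: 001 → 0  (bit 1 = 0)
position 19: 000 → 0  (bit 0 = 0)
bits b7..b0 = 11011100 = 220

220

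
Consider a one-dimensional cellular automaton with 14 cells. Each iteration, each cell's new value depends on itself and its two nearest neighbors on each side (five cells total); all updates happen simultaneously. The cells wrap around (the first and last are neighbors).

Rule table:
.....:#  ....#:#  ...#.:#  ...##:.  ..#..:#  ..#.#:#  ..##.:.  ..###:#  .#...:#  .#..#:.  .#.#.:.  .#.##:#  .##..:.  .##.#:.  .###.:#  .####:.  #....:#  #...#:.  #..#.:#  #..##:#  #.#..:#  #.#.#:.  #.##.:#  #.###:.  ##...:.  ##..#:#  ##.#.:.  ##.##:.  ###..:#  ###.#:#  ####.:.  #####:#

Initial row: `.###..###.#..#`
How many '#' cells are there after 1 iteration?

iteration 1: #.#######.#.##
count of #: 11

11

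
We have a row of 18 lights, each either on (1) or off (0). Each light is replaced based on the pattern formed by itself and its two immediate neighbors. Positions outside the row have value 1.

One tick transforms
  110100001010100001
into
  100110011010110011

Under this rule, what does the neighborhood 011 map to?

At position 17 the neighborhood is 011; the next row has 1 there.

1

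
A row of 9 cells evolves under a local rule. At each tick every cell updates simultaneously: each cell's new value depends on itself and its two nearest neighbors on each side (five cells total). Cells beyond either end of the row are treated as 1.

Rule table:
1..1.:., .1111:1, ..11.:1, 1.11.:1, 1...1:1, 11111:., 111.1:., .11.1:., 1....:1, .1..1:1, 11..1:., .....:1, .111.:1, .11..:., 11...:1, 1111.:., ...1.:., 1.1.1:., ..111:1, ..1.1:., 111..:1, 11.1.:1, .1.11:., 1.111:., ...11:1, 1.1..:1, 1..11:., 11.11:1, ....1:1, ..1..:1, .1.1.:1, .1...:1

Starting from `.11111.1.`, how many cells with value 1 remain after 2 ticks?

tick 1: 1.1...1..
tick 2: .1111.11.
count of 1: 6

6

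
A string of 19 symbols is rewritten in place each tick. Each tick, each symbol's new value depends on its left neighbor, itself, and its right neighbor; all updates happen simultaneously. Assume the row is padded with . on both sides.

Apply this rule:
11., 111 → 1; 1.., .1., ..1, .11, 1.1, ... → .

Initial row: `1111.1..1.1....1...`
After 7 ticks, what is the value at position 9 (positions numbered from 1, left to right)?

.

tick 1: .111...............
tick 2: ..11...............
tick 3: ...1...............
tick 4: ...................
tick 5: ...................  (fixed point — unchanged through tick 7)
position 9 holds .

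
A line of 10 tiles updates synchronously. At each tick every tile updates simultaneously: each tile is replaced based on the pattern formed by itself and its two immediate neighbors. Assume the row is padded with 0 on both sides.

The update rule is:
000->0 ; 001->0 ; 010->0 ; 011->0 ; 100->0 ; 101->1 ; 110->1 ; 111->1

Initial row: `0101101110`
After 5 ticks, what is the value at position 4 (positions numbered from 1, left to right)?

0

tick 1: 0010110110
tick 2: 0001011010
tick 3: 0000101100
tick 4: 0000010100
tick 5: 0000001000
position 4 holds 0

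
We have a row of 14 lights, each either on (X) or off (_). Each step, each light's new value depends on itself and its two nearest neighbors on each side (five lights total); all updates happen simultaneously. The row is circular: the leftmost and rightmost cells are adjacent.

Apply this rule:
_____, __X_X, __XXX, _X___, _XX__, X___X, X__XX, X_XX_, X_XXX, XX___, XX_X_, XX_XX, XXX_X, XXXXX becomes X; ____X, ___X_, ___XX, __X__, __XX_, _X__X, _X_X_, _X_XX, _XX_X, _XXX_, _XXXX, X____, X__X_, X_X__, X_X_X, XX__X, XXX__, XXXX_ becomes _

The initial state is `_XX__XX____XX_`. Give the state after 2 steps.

______XXX___X_

step 1: X_X_X_XX____X_
step 2: ______XXX___X_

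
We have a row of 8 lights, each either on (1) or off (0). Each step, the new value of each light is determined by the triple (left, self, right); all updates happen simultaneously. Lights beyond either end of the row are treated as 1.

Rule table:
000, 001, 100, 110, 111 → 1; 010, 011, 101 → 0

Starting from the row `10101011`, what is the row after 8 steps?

10000001
11111110
11111110  (fixed point — unchanged through step 8)

11111110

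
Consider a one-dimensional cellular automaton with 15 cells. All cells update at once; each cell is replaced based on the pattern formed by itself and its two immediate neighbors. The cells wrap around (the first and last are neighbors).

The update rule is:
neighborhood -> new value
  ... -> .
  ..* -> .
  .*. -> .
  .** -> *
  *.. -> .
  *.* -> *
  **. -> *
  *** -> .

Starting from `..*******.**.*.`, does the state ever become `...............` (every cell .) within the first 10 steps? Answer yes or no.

..*.....*****..
........*...*..
...............
all cells are . at step 3

yes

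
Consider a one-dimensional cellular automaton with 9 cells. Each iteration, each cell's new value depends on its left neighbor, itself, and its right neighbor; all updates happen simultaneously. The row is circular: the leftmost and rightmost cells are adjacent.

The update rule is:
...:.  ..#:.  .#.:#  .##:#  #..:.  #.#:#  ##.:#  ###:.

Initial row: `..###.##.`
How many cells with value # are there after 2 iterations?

4

..#.####.
..###..#.
count of #: 4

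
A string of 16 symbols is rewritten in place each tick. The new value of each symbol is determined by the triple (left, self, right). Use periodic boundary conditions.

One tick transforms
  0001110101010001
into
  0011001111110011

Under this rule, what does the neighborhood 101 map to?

At position 6 the neighborhood is 101; the next row has 1 there.

1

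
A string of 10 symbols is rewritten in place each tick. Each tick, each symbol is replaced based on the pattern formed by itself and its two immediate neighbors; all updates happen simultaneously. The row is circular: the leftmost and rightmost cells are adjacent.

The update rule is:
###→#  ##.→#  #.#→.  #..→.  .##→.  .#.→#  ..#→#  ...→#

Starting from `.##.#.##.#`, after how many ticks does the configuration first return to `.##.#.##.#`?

..#.#..#.#
.##.#.##.#

2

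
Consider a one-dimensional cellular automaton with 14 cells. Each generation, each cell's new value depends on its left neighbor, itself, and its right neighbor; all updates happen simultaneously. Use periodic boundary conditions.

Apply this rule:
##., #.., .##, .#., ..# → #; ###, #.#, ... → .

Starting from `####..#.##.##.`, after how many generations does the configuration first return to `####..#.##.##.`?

2

#..####.##.##.
####..#.##.##.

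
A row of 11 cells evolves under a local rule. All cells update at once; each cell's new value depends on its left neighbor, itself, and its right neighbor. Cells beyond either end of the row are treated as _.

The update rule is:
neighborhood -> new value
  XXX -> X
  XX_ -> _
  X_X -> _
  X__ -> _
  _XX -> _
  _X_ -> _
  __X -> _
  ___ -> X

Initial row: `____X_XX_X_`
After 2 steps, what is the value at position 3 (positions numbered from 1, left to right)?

step 1: XXX________
step 2: _X__XXXXXXX
position 3 holds _

_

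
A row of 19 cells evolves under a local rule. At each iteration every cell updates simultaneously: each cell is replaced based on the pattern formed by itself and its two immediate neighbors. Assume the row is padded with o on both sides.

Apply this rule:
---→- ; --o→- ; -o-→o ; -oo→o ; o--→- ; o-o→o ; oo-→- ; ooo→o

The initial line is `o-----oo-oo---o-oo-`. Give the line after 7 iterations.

------o-oo----ooo-o
------ooo-----oo-oo
------oo------o-ooo
------o-------ooooo
------o-------ooooo  (fixed point — unchanged through iteration 7)

------o-------ooooo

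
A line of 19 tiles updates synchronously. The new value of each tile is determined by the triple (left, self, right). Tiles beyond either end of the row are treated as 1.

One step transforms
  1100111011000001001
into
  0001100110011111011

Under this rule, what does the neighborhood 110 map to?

0

At position 1 the neighborhood is 110; the next row has 0 there.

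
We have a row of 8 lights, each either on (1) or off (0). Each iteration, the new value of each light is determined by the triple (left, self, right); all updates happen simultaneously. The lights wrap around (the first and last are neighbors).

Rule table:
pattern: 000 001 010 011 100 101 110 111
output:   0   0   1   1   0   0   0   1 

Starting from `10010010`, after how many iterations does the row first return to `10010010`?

iteration 1: 10010010

1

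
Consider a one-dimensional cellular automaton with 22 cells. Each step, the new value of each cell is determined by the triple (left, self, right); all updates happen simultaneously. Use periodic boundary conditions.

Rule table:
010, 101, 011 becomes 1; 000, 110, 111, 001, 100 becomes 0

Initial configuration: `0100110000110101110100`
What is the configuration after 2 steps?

0100100000111000001000

0100100000101111001100
0100100000111000001000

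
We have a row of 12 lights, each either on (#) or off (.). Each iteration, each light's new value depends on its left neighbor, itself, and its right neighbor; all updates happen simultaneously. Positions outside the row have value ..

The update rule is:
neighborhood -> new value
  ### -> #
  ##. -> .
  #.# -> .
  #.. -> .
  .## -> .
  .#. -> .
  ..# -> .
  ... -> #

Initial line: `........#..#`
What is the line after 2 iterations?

#######.....
.#####..####

.#####..####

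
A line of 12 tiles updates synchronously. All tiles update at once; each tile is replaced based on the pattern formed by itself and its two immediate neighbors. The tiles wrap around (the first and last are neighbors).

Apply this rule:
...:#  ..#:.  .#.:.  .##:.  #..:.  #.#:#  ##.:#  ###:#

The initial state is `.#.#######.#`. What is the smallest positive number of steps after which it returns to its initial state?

12

#.#.#######.
.#.#.#######
#.#.#.######
##.#.#.#####
###.#.#.####
####.#.#.###
#####.#.#.##
######.#.#.#
#######.#.#.
.#######.#.#
#.#######.#.
.#.#######.#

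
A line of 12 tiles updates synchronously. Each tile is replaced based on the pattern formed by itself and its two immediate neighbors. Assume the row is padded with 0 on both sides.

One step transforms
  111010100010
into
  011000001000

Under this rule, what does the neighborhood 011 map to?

At position 0 the neighborhood is 011; the next row has 0 there.

0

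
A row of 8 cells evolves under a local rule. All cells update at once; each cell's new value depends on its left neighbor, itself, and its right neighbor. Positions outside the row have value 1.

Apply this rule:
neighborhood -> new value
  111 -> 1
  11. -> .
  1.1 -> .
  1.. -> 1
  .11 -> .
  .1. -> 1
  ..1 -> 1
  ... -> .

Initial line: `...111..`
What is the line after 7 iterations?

11111.11

iteration 1: 1.1.1.11
iteration 2: ..1.1..1
iteration 3: 111.111.
iteration 4: 11...1..
iteration 5: 1.1.1111
iteration 6: ..1..111
iteration 7: 11111.11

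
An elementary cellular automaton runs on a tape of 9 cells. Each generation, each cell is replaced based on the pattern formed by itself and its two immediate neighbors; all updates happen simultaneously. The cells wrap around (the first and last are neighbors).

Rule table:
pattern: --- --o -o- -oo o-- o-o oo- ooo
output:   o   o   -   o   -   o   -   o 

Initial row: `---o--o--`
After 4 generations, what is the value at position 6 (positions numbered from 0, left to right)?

ooo--o--o
oo--o--oo
o--o--ooo
--o--oooo
position 6 holds o

o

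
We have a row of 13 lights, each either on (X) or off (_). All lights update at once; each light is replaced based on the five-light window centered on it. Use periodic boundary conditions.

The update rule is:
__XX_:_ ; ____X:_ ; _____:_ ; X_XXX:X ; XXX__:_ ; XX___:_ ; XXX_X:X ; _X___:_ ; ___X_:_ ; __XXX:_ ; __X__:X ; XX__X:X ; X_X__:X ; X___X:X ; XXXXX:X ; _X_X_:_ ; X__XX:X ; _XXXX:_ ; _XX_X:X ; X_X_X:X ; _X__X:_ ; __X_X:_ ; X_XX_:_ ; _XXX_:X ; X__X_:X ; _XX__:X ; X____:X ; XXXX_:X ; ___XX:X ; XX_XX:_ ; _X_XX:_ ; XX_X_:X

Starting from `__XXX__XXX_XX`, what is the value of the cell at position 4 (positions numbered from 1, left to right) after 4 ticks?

tick 1: XX_X_XX_XX__X
tick 2: XXXX__X__XXX_
tick 3: X_X_XXX_X_XX_
tick 4: X_X_XXXXX__XX
position 4 holds _

_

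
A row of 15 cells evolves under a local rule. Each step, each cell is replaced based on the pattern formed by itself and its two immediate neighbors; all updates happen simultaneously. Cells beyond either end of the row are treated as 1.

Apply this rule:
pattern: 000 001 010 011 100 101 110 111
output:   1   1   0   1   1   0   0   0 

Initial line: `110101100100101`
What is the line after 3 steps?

000001011011001
111110010010111
000001101100100

000001101100100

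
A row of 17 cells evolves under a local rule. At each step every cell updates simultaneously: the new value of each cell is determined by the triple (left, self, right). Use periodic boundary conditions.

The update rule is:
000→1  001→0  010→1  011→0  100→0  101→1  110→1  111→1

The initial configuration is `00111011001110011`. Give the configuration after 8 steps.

11111101001111000

step 1: 00011101000110001
step 2: 01001111010010101
step 3: 11000111110011111
step 4: 11010011110001111
step 5: 11110001110100111
step 6: 11110100111100011
step 7: 11111100011101001
step 8: 11111101001111000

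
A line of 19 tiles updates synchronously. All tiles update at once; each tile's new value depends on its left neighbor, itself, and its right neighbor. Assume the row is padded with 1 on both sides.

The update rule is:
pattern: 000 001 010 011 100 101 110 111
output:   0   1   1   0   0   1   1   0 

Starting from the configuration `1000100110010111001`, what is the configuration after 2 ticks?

1010111111001011111

1001101010111001010
1010111111001011111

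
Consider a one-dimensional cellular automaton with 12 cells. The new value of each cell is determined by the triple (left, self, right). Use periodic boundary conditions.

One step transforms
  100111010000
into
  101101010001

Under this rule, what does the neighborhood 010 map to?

At position 0 the neighborhood is 010; the next row has 1 there.

1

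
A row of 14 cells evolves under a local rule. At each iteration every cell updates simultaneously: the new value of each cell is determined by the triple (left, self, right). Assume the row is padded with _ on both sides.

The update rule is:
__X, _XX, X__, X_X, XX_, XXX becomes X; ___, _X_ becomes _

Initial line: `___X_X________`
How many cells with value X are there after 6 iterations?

6

__X_X_X_______
_X_X_X_X______
X_X_X_X_X_____
_X_X_X_X_X____
X_X_X_X_X_X___
_X_X_X_X_X_X__
count of X: 6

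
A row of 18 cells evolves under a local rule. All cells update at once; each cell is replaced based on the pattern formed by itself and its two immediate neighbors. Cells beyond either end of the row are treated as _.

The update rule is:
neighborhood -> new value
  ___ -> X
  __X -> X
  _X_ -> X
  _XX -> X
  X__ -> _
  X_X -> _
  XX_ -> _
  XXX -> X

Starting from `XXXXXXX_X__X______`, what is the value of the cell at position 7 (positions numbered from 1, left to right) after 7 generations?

XXXXXX__X_XX_XXXXX
XXXXX__XX_X__XXXX_
XXXX__XX__X_XXXX__
XXX__XX__XX_XXX__X
XX__XX__XX__XX__XX
X__XX__XX__XX__XX_
X_XX__XX__XX__XX__
position 7 holds X

X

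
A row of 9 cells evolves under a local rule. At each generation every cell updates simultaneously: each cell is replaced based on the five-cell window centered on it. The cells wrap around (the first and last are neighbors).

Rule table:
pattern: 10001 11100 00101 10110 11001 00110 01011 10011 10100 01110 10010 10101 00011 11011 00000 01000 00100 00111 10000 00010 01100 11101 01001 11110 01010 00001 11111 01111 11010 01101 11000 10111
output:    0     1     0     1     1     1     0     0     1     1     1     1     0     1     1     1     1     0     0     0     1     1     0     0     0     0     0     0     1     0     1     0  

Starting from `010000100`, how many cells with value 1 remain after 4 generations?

6

011000110
011100111
101110011
110111001
count of 1: 6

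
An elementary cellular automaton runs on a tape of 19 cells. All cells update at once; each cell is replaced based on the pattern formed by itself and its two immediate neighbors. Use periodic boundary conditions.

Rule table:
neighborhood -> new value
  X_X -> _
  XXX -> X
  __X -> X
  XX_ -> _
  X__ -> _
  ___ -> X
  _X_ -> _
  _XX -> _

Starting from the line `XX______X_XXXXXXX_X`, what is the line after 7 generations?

___X___X__XXX__X__X

generation 1: X__XXXXX___XXXXX___
generation 2: __X_XXX__XX_XXX__XX
generation 3: _X___X__X____X__X__
generation 4: X__XX__X__XXX__X__X
generation 5: __X___X__X_X__X__X_
generation 6: XX__XX__X____X__X__
generation 7: ___X___X__XXX__X__X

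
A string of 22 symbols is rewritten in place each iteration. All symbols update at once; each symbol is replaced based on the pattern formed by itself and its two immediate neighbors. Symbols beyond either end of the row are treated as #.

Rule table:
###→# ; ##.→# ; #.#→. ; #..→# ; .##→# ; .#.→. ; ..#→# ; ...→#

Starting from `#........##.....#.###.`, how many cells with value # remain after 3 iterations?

21

################..###.
#####################.
#####################.
count of #: 21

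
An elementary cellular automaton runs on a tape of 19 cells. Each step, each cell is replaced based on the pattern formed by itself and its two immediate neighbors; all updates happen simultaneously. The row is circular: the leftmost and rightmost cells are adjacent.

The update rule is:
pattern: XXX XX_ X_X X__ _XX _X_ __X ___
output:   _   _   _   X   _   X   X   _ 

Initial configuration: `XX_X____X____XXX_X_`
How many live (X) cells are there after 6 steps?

5

step 1: ___XX__XXX__X____X_
step 2: __X__XX___XXXX__XXX
step 3: XXXXX__X_X____XX___
step 4: _____XXX_XX__X__X_X
step 5: X___X______XXXXXX_X
step 6: _X_XXX____X________
count of X: 5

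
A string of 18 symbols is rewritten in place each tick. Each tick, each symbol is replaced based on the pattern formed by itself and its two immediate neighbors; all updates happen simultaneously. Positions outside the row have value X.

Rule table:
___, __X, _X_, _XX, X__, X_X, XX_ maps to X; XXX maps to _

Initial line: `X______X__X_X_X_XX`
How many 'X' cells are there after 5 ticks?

17

XXXXXXXXXXXXXXXXX_
________________XX
XXXXXXXXXXXXXXXXX_  (repeats tick 1; period 2)
tick 5: XXXXXXXXXXXXXXXXX_
count of X: 17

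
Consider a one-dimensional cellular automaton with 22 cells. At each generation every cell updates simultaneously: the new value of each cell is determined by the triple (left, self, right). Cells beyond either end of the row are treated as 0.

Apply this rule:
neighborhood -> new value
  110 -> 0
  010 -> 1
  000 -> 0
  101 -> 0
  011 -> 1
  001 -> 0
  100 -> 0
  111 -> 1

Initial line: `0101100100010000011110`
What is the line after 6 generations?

generation 1: 0101000100010000011100
generation 2: 0101000100010000011000
generation 3: 0101000100010000010000
generation 4: 0101000100010000010000  (fixed point — unchanged through generation 6)

0101000100010000010000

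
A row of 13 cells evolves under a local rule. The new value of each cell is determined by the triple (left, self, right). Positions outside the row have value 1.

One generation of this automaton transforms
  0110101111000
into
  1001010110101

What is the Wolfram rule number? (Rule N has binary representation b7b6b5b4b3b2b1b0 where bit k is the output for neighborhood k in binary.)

178

position 7: 111 → 1  (bit 7 = 1)
position 2: 110 → 0  (bit 6 = 0)
position 0: 101 → 1  (bit 5 = 1)
position 10: 100 → 1  (bit 4 = 1)
position 1: 011 → 0  (bit 3 = 0)
position 4: 010 → 0  (bit 2 = 0)
position 12: 001 → 1  (bit 1 = 1)
position 11: 000 → 0  (bit 0 = 0)
bits b7..b0 = 10110010 = 178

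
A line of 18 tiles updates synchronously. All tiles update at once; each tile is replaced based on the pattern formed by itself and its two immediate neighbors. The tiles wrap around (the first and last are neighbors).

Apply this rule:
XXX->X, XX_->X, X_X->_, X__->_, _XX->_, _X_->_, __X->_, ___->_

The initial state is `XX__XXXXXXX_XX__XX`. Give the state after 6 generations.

__________X_______

generation 1: XX___XXXXXX__X___X
generation 2: XX____XXXXX_______
generation 3: _X_____XXXX_______
generation 4: ________XXX_______
generation 5: _________XX_______
generation 6: __________X_______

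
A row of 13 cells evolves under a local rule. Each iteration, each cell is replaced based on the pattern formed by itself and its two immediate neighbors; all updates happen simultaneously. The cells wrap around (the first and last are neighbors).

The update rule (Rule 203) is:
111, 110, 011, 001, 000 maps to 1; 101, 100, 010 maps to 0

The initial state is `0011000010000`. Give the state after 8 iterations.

1111011101111

1111011100111
1111011101111
1111011101111  (fixed point — unchanged through iteration 8)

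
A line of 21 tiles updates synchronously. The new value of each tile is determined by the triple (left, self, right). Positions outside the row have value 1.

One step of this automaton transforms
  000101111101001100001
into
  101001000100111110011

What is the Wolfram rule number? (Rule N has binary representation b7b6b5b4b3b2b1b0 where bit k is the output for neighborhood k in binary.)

90

position 6: 111 → 0  (bit 7 = 0)
position 9: 110 → 1  (bit 6 = 1)
position 4: 101 → 0  (bit 5 = 0)
position 0: 100 → 1  (bit 4 = 1)
position 5: 011 → 1  (bit 3 = 1)
position 3: 010 → 0  (bit 2 = 0)
position 2: 001 → 1  (bit 1 = 1)
position 1: 000 → 0  (bit 0 = 0)
bits b7..b0 = 01011010 = 90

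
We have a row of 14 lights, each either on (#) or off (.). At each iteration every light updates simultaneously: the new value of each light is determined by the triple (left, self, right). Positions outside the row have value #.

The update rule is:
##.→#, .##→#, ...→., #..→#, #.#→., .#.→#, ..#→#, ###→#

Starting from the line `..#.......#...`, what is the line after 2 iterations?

#####...####.#

####.....###.#
#####...####.#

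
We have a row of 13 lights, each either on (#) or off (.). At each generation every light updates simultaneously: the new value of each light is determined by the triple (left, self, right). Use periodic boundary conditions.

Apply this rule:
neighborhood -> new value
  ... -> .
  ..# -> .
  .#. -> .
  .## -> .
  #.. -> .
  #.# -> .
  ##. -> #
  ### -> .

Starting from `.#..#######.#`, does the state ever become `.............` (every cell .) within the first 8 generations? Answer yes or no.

yes

..........#..
.............
all cells are . at generation 2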